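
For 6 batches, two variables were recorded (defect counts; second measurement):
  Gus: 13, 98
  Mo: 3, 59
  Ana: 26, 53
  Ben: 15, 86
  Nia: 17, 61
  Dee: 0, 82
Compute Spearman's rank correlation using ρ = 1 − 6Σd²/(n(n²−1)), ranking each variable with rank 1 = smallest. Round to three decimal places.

-0.371

Ranks of variable 1: 3, 2, 6, 4, 5, 1
Ranks of variable 2: 6, 2, 1, 5, 3, 4
d = r₁ − r₂: -3, 0, 5, -1, 2, -3
d²: 9, 0, 25, 1, 4, 9; Σd² = 48
ρ = 1 − 6·48/(6·35) = 1 − 288/210 = -0.371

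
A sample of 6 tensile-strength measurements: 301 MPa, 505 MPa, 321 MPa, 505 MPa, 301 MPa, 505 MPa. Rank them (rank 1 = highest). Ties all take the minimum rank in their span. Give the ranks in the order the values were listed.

Sorted (descending): 505, 505, 505, 321, 301, 301
The 3 values of 505 occupy positions 1–3 → each gets rank 1.
The 2 values of 301 occupy positions 5–6 → each gets rank 5.

5, 1, 4, 1, 5, 1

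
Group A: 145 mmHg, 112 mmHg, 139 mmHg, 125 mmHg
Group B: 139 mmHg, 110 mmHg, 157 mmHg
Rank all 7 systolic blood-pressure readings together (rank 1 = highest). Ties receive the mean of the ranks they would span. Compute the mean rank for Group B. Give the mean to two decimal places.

3.83

Sorted (descending): 157, 145, 139, 139, 125, 112, 110
The 2 values of 139 occupy positions 3–4 → average rank (3+4)/2 = 3.5.
Group B values → pooled ranks: 139→3.5, 110→7, 157→1
Mean rank = (3.5 + 7 + 1) / 3 = 3.83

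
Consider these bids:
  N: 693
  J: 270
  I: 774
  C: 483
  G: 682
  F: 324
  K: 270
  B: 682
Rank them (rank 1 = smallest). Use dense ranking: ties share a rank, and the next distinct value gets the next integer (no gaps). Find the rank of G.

Sorted (ascending): 270, 270, 324, 483, 682, 682, 693, 774
The 2 values of 270 share dense rank 1.
The 2 values of 682 share dense rank 4.
Remaining distinct values take the next consecutive integers.
G has value 682 → rank 4.

4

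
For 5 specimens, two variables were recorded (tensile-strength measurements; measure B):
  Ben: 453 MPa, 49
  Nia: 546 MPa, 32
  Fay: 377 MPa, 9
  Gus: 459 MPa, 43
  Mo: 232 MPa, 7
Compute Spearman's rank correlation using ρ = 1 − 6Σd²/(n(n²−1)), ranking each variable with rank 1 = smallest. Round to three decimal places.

0.600

Ranks of variable 1: 3, 5, 2, 4, 1
Ranks of variable 2: 5, 3, 2, 4, 1
d = r₁ − r₂: -2, 2, 0, 0, 0
d²: 4, 4, 0, 0, 0; Σd² = 8
ρ = 1 − 6·8/(5·24) = 1 − 48/120 = 0.600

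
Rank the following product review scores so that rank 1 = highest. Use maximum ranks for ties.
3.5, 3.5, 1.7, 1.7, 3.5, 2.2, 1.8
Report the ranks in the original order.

Sorted (descending): 3.5, 3.5, 3.5, 2.2, 1.8, 1.7, 1.7
The 3 values of 3.5 occupy positions 1–3 → each gets rank 3.
The 2 values of 1.7 occupy positions 6–7 → each gets rank 7.

3, 3, 7, 7, 3, 4, 5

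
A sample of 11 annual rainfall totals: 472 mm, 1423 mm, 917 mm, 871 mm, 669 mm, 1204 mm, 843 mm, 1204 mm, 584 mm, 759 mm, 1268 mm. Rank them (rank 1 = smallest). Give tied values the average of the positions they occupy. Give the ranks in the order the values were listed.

Sorted (ascending): 472, 584, 669, 759, 843, 871, 917, 1204, 1204, 1268, 1423
The 2 values of 1204 occupy positions 8–9 → average rank (8+9)/2 = 8.5.

1, 11, 7, 6, 3, 8.5, 5, 8.5, 2, 4, 10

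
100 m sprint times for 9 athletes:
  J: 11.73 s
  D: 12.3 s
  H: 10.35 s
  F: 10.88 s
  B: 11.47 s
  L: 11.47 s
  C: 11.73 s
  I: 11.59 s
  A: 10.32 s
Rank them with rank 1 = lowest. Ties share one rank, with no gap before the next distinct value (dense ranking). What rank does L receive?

4

Sorted (ascending): 10.32, 10.35, 10.88, 11.47, 11.47, 11.59, 11.73, 11.73, 12.3
The 2 values of 11.47 share dense rank 4.
The 2 values of 11.73 share dense rank 6.
Remaining distinct values take the next consecutive integers.
L has value 11.47 s → rank 4.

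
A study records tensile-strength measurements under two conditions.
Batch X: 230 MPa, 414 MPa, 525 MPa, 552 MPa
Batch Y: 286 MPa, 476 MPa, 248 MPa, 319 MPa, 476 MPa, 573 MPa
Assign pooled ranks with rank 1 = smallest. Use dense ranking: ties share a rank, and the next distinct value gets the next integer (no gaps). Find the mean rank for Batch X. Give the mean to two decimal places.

Sorted (ascending): 230, 248, 286, 319, 414, 476, 476, 525, 552, 573
The 2 values of 476 share dense rank 6.
Remaining distinct values take the next consecutive integers.
Batch X values → pooled ranks: 230→1, 414→5, 525→7, 552→8
Mean rank = (1 + 5 + 7 + 8) / 4 = 5.25

5.25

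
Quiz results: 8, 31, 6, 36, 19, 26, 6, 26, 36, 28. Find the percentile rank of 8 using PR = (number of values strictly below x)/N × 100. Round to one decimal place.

20.0

N = 10.
Strictly below 8: 2. Equal to 8: 1.
PR = 2/10 × 100 = 20.0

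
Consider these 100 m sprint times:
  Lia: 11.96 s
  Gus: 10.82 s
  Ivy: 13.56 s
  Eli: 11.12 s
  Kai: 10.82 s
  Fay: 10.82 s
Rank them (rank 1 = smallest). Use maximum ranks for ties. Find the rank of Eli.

Sorted (ascending): 10.82, 10.82, 10.82, 11.12, 11.96, 13.56
The 3 values of 10.82 occupy positions 1–3 → each gets rank 3.
Eli has value 11.12 s → rank 4.

4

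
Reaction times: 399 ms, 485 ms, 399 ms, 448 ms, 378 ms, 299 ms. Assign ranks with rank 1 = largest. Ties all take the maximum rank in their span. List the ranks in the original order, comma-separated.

Sorted (descending): 485, 448, 399, 399, 378, 299
The 2 values of 399 occupy positions 3–4 → each gets rank 4.

4, 1, 4, 2, 5, 6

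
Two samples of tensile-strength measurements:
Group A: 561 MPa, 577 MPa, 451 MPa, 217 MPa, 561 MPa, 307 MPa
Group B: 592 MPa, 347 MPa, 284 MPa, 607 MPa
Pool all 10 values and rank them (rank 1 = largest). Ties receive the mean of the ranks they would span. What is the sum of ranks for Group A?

36

Sorted (descending): 607, 592, 577, 561, 561, 451, 347, 307, 284, 217
The 2 values of 561 occupy positions 4–5 → average rank (4+5)/2 = 4.5.
Group A values → pooled ranks: 561→4.5, 577→3, 451→6, 217→10, 561→4.5, 307→8
Rank sum = 4.5 + 3 + 6 + 10 + 4.5 + 8 = 36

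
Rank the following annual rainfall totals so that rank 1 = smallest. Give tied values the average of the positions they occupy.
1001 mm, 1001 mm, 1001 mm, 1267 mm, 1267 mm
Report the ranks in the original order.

Sorted (ascending): 1001, 1001, 1001, 1267, 1267
The 3 values of 1001 occupy positions 1–3 → average rank 2.
The 2 values of 1267 occupy positions 4–5 → average rank (4+5)/2 = 4.5.

2, 2, 2, 4.5, 4.5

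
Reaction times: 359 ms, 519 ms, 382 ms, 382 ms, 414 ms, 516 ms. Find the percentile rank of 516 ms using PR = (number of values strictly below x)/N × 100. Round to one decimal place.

N = 6.
Strictly below 516: 4. Equal to 516: 1.
PR = 4/6 × 100 = 66.7

66.7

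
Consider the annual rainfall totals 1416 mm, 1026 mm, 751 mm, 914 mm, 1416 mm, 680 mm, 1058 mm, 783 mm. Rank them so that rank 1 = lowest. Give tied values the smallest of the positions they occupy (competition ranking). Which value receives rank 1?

Sorted (ascending): 680, 751, 783, 914, 1026, 1058, 1416, 1416
The 2 values of 1416 occupy positions 7–8 → each gets rank 7.
Rank 1 → value 680.

680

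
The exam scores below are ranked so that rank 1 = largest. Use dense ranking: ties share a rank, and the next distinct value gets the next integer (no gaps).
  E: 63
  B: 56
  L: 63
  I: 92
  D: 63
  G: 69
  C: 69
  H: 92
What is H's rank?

1

Sorted (descending): 92, 92, 69, 69, 63, 63, 63, 56
The 2 values of 92 share dense rank 1.
The 2 values of 69 share dense rank 2.
The 3 values of 63 share dense rank 3.
Remaining distinct values take the next consecutive integers.
H has value 92 → rank 1.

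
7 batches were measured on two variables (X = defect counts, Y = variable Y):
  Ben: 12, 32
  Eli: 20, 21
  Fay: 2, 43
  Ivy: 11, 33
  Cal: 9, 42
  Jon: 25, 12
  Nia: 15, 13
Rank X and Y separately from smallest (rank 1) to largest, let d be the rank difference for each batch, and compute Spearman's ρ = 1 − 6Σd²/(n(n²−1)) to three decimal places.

-0.964

Ranks of variable 1: 4, 6, 1, 3, 2, 7, 5
Ranks of variable 2: 4, 3, 7, 5, 6, 1, 2
d = r₁ − r₂: 0, 3, -6, -2, -4, 6, 3
d²: 0, 9, 36, 4, 16, 36, 9; Σd² = 110
ρ = 1 − 6·110/(7·48) = 1 − 660/336 = -0.964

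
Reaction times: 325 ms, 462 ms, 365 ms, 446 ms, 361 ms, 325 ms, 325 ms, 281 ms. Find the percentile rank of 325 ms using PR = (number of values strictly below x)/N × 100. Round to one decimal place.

N = 8.
Strictly below 325: 1. Equal to 325: 3.
PR = 1/8 × 100 = 12.5

12.5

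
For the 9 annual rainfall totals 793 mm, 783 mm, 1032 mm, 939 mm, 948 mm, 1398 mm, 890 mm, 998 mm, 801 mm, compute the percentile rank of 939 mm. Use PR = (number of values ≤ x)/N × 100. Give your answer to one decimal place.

55.6

N = 9.
Strictly below 939: 4. Equal to 939: 1.
PR = 5/9 × 100 = 55.6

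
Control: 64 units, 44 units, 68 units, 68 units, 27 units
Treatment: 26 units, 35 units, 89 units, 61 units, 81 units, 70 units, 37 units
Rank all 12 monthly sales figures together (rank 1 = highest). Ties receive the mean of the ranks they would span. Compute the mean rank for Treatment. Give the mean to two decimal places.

Sorted (descending): 89, 81, 70, 68, 68, 64, 61, 44, 37, 35, 27, 26
The 2 values of 68 occupy positions 4–5 → average rank (4+5)/2 = 4.5.
Treatment values → pooled ranks: 26→12, 35→10, 89→1, 61→7, 81→2, 70→3, 37→9
Mean rank = (12 + 10 + 1 + 7 + 2 + 3 + 9) / 7 = 6.29

6.29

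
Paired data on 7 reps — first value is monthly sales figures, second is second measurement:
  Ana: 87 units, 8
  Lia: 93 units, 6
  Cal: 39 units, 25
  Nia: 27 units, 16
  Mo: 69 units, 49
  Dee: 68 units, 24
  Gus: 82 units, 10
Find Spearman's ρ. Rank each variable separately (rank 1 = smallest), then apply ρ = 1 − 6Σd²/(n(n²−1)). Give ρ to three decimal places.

Ranks of variable 1: 6, 7, 2, 1, 4, 3, 5
Ranks of variable 2: 2, 1, 6, 4, 7, 5, 3
d = r₁ − r₂: 4, 6, -4, -3, -3, -2, 2
d²: 16, 36, 16, 9, 9, 4, 4; Σd² = 94
ρ = 1 − 6·94/(7·48) = 1 − 564/336 = -0.679

-0.679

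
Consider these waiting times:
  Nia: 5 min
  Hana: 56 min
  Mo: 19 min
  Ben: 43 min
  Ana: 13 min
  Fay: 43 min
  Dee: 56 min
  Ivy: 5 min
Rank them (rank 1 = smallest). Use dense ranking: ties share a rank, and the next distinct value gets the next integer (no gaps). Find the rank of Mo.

Sorted (ascending): 5, 5, 13, 19, 43, 43, 56, 56
The 2 values of 5 share dense rank 1.
The 2 values of 43 share dense rank 4.
The 2 values of 56 share dense rank 5.
Remaining distinct values take the next consecutive integers.
Mo has value 19 min → rank 3.

3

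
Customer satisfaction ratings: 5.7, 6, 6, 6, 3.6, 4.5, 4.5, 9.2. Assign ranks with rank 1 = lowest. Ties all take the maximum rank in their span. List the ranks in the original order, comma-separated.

4, 7, 7, 7, 1, 3, 3, 8

Sorted (ascending): 3.6, 4.5, 4.5, 5.7, 6, 6, 6, 9.2
The 2 values of 4.5 occupy positions 2–3 → each gets rank 3.
The 3 values of 6 occupy positions 5–7 → each gets rank 7.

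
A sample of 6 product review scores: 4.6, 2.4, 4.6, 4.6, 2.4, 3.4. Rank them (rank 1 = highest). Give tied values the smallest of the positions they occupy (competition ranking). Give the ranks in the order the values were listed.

1, 5, 1, 1, 5, 4

Sorted (descending): 4.6, 4.6, 4.6, 3.4, 2.4, 2.4
The 3 values of 4.6 occupy positions 1–3 → each gets rank 1.
The 2 values of 2.4 occupy positions 5–6 → each gets rank 5.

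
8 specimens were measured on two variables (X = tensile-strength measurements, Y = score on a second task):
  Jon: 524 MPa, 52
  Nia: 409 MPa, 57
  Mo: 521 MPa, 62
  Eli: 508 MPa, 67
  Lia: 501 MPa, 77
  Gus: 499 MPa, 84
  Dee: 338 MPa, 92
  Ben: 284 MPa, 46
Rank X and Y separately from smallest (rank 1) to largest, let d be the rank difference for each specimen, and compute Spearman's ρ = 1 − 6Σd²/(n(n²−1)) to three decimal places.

-0.095

Ranks of variable 1: 8, 3, 7, 6, 5, 4, 2, 1
Ranks of variable 2: 2, 3, 4, 5, 6, 7, 8, 1
d = r₁ − r₂: 6, 0, 3, 1, -1, -3, -6, 0
d²: 36, 0, 9, 1, 1, 9, 36, 0; Σd² = 92
ρ = 1 − 6·92/(8·63) = 1 − 552/504 = -0.095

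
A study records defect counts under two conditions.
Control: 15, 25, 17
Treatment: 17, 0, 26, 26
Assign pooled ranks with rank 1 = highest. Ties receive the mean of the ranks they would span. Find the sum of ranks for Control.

13.5

Sorted (descending): 26, 26, 25, 17, 17, 15, 0
The 2 values of 26 occupy positions 1–2 → average rank (1+2)/2 = 1.5.
The 2 values of 17 occupy positions 4–5 → average rank (4+5)/2 = 4.5.
Control values → pooled ranks: 15→6, 25→3, 17→4.5
Rank sum = 6 + 3 + 4.5 = 13.5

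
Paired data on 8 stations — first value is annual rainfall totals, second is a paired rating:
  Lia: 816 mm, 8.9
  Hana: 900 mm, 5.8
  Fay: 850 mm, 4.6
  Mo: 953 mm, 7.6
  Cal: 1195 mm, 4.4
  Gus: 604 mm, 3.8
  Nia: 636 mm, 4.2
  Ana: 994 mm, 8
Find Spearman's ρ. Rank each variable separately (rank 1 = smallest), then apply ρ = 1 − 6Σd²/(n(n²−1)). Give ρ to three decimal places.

Ranks of variable 1: 3, 5, 4, 6, 8, 1, 2, 7
Ranks of variable 2: 8, 5, 4, 6, 3, 1, 2, 7
d = r₁ − r₂: -5, 0, 0, 0, 5, 0, 0, 0
d²: 25, 0, 0, 0, 25, 0, 0, 0; Σd² = 50
ρ = 1 − 6·50/(8·63) = 1 − 300/504 = 0.405

0.405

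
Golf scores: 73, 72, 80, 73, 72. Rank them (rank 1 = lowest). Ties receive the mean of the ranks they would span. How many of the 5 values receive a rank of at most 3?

2

Sorted (ascending): 72, 72, 73, 73, 80
The 2 values of 72 occupy positions 1–2 → average rank (1+2)/2 = 1.5.
The 2 values of 73 occupy positions 3–4 → average rank (3+4)/2 = 3.5.
Ranks ≤ 3: {1.5, 1.5} → 2 values.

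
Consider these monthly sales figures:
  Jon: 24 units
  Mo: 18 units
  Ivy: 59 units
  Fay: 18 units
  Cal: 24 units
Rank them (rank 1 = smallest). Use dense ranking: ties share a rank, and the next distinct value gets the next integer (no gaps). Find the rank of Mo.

Sorted (ascending): 18, 18, 24, 24, 59
The 2 values of 18 share dense rank 1.
The 2 values of 24 share dense rank 2.
Remaining distinct values take the next consecutive integers.
Mo has value 18 units → rank 1.

1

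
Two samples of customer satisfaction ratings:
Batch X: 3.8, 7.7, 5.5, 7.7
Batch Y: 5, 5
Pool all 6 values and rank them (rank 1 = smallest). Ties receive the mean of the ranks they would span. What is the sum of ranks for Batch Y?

5

Sorted (ascending): 3.8, 5, 5, 5.5, 7.7, 7.7
The 2 values of 5 occupy positions 2–3 → average rank (2+3)/2 = 2.5.
The 2 values of 7.7 occupy positions 5–6 → average rank (5+6)/2 = 5.5.
Batch Y values → pooled ranks: 5→2.5, 5→2.5
Rank sum = 2.5 + 2.5 = 5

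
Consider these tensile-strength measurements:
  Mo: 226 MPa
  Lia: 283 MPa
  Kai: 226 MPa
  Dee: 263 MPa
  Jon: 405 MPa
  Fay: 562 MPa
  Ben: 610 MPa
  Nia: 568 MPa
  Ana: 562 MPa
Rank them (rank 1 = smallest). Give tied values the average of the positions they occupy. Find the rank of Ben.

9

Sorted (ascending): 226, 226, 263, 283, 405, 562, 562, 568, 610
The 2 values of 226 occupy positions 1–2 → average rank (1+2)/2 = 1.5.
The 2 values of 562 occupy positions 6–7 → average rank (6+7)/2 = 6.5.
Ben has value 610 MPa → rank 9.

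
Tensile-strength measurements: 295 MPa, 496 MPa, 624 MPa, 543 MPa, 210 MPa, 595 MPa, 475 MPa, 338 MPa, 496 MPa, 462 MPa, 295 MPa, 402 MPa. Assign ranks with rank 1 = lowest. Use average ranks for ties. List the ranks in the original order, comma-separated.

Sorted (ascending): 210, 295, 295, 338, 402, 462, 475, 496, 496, 543, 595, 624
The 2 values of 295 occupy positions 2–3 → average rank (2+3)/2 = 2.5.
The 2 values of 496 occupy positions 8–9 → average rank (8+9)/2 = 8.5.

2.5, 8.5, 12, 10, 1, 11, 7, 4, 8.5, 6, 2.5, 5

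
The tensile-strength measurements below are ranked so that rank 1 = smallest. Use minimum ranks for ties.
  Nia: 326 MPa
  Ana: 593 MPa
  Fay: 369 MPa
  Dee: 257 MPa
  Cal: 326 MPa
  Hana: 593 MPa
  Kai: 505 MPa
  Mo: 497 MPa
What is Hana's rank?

7

Sorted (ascending): 257, 326, 326, 369, 497, 505, 593, 593
The 2 values of 326 occupy positions 2–3 → each gets rank 2.
The 2 values of 593 occupy positions 7–8 → each gets rank 7.
Hana has value 593 MPa → rank 7.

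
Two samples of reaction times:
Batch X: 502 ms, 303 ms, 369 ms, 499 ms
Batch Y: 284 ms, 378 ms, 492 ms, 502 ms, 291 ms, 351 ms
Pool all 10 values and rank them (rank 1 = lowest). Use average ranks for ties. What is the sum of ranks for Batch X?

25.5

Sorted (ascending): 284, 291, 303, 351, 369, 378, 492, 499, 502, 502
The 2 values of 502 occupy positions 9–10 → average rank (9+10)/2 = 9.5.
Batch X values → pooled ranks: 502→9.5, 303→3, 369→5, 499→8
Rank sum = 9.5 + 3 + 5 + 8 = 25.5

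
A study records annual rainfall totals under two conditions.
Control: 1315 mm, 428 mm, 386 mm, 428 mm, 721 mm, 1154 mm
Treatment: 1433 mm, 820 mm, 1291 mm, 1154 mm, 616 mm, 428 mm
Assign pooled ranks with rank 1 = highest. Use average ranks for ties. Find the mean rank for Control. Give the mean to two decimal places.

Sorted (descending): 1433, 1315, 1291, 1154, 1154, 820, 721, 616, 428, 428, 428, 386
The 2 values of 1154 occupy positions 4–5 → average rank (4+5)/2 = 4.5.
The 3 values of 428 occupy positions 9–11 → average rank 10.
Control values → pooled ranks: 1315→2, 428→10, 386→12, 428→10, 721→7, 1154→4.5
Mean rank = (2 + 10 + 12 + 10 + 7 + 4.5) / 6 = 7.58

7.58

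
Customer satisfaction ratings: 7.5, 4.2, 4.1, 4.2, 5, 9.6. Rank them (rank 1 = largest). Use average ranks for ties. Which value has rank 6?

Sorted (descending): 9.6, 7.5, 5, 4.2, 4.2, 4.1
The 2 values of 4.2 occupy positions 4–5 → average rank (4+5)/2 = 4.5.
Rank 6 → value 4.1.

4.1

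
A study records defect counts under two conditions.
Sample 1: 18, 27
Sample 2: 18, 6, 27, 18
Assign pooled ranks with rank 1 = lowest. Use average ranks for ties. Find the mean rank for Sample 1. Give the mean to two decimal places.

4.25

Sorted (ascending): 6, 18, 18, 18, 27, 27
The 3 values of 18 occupy positions 2–4 → average rank 3.
The 2 values of 27 occupy positions 5–6 → average rank (5+6)/2 = 5.5.
Sample 1 values → pooled ranks: 18→3, 27→5.5
Mean rank = (3 + 5.5) / 2 = 4.25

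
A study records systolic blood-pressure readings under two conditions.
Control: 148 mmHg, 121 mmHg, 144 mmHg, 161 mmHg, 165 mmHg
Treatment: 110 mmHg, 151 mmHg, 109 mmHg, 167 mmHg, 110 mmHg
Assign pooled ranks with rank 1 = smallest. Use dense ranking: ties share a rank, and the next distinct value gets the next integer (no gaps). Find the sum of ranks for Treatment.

20

Sorted (ascending): 109, 110, 110, 121, 144, 148, 151, 161, 165, 167
The 2 values of 110 share dense rank 2.
Remaining distinct values take the next consecutive integers.
Treatment values → pooled ranks: 110→2, 151→6, 109→1, 167→9, 110→2
Rank sum = 2 + 6 + 1 + 9 + 2 = 20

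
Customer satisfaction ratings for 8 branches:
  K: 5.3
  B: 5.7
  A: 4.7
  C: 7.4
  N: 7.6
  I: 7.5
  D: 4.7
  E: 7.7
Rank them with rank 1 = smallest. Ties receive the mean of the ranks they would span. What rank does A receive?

1.5

Sorted (ascending): 4.7, 4.7, 5.3, 5.7, 7.4, 7.5, 7.6, 7.7
The 2 values of 4.7 occupy positions 1–2 → average rank (1+2)/2 = 1.5.
A has value 4.7 → rank 1.5.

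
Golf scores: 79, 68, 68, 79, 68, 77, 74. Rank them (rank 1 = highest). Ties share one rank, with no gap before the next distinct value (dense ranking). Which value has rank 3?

Sorted (descending): 79, 79, 77, 74, 68, 68, 68
The 2 values of 79 share dense rank 1.
The 3 values of 68 share dense rank 4.
Remaining distinct values take the next consecutive integers.
Rank 3 → value 74.

74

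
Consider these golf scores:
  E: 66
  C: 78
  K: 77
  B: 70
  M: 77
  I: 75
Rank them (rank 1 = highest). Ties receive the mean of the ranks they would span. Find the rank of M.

2.5

Sorted (descending): 78, 77, 77, 75, 70, 66
The 2 values of 77 occupy positions 2–3 → average rank (2+3)/2 = 2.5.
M has value 77 → rank 2.5.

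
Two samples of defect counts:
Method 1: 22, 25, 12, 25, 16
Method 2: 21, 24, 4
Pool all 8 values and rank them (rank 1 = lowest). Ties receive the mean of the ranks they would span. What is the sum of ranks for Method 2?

11

Sorted (ascending): 4, 12, 16, 21, 22, 24, 25, 25
The 2 values of 25 occupy positions 7–8 → average rank (7+8)/2 = 7.5.
Method 2 values → pooled ranks: 21→4, 24→6, 4→1
Rank sum = 4 + 6 + 1 = 11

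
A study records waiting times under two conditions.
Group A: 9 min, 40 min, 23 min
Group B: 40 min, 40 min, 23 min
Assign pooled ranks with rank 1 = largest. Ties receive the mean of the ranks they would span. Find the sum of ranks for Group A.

Sorted (descending): 40, 40, 40, 23, 23, 9
The 3 values of 40 occupy positions 1–3 → average rank 2.
The 2 values of 23 occupy positions 4–5 → average rank (4+5)/2 = 4.5.
Group A values → pooled ranks: 9→6, 40→2, 23→4.5
Rank sum = 6 + 2 + 4.5 = 12.5

12.5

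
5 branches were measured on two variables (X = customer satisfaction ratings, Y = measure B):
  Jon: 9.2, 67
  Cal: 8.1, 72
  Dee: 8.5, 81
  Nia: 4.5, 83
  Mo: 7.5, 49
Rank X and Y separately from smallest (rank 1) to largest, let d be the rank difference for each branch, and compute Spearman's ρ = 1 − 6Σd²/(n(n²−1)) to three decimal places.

Ranks of variable 1: 5, 3, 4, 1, 2
Ranks of variable 2: 2, 3, 4, 5, 1
d = r₁ − r₂: 3, 0, 0, -4, 1
d²: 9, 0, 0, 16, 1; Σd² = 26
ρ = 1 − 6·26/(5·24) = 1 − 156/120 = -0.300

-0.300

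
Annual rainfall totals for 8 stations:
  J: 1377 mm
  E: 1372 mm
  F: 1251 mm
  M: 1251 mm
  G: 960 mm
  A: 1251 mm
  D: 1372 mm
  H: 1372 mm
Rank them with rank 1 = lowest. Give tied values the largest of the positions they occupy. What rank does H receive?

7

Sorted (ascending): 960, 1251, 1251, 1251, 1372, 1372, 1372, 1377
The 3 values of 1251 occupy positions 2–4 → each gets rank 4.
The 3 values of 1372 occupy positions 5–7 → each gets rank 7.
H has value 1372 mm → rank 7.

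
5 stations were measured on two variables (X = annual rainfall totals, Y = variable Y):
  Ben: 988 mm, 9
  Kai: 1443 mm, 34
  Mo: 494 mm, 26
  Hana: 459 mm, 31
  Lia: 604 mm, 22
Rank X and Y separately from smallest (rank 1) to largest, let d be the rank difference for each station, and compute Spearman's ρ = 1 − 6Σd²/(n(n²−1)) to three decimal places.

Ranks of variable 1: 4, 5, 2, 1, 3
Ranks of variable 2: 1, 5, 3, 4, 2
d = r₁ − r₂: 3, 0, -1, -3, 1
d²: 9, 0, 1, 9, 1; Σd² = 20
ρ = 1 − 6·20/(5·24) = 1 − 120/120 = 0.000

0.000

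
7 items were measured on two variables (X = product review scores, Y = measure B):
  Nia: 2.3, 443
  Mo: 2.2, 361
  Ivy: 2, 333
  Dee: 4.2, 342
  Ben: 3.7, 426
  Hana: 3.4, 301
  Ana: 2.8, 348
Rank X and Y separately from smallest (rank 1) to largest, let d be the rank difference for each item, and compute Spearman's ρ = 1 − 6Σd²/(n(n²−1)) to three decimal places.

-0.036

Ranks of variable 1: 3, 2, 1, 7, 6, 5, 4
Ranks of variable 2: 7, 5, 2, 3, 6, 1, 4
d = r₁ − r₂: -4, -3, -1, 4, 0, 4, 0
d²: 16, 9, 1, 16, 0, 16, 0; Σd² = 58
ρ = 1 − 6·58/(7·48) = 1 − 348/336 = -0.036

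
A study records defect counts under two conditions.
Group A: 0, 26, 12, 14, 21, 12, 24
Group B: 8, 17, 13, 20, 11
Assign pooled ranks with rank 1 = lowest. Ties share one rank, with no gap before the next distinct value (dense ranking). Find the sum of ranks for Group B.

25

Sorted (ascending): 0, 8, 11, 12, 12, 13, 14, 17, 20, 21, 24, 26
The 2 values of 12 share dense rank 4.
Remaining distinct values take the next consecutive integers.
Group B values → pooled ranks: 8→2, 17→7, 13→5, 20→8, 11→3
Rank sum = 2 + 7 + 5 + 8 + 3 = 25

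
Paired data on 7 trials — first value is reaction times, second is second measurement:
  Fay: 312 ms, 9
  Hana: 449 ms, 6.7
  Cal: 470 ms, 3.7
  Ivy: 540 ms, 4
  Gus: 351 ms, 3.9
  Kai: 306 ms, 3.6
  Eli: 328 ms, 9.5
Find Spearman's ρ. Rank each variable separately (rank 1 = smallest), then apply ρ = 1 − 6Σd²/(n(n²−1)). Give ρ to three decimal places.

Ranks of variable 1: 2, 5, 6, 7, 4, 1, 3
Ranks of variable 2: 6, 5, 2, 4, 3, 1, 7
d = r₁ − r₂: -4, 0, 4, 3, 1, 0, -4
d²: 16, 0, 16, 9, 1, 0, 16; Σd² = 58
ρ = 1 − 6·58/(7·48) = 1 − 348/336 = -0.036

-0.036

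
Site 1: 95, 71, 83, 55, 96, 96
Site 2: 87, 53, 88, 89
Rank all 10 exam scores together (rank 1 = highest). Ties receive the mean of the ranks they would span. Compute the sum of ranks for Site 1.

Sorted (descending): 96, 96, 95, 89, 88, 87, 83, 71, 55, 53
The 2 values of 96 occupy positions 1–2 → average rank (1+2)/2 = 1.5.
Site 1 values → pooled ranks: 95→3, 71→8, 83→7, 55→9, 96→1.5, 96→1.5
Rank sum = 3 + 8 + 7 + 9 + 1.5 + 1.5 = 30

30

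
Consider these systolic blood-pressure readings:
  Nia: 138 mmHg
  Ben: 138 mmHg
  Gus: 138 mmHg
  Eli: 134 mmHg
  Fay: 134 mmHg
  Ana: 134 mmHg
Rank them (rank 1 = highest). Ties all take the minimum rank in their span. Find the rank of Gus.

Sorted (descending): 138, 138, 138, 134, 134, 134
The 3 values of 138 occupy positions 1–3 → each gets rank 1.
The 3 values of 134 occupy positions 4–6 → each gets rank 4.
Gus has value 138 mmHg → rank 1.

1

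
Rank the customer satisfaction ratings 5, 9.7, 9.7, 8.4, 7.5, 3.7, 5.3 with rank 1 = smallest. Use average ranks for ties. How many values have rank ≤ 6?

5

Sorted (ascending): 3.7, 5, 5.3, 7.5, 8.4, 9.7, 9.7
The 2 values of 9.7 occupy positions 6–7 → average rank (6+7)/2 = 6.5.
Ranks ≤ 6: {1, 2, 3, 4, 5} → 5 values.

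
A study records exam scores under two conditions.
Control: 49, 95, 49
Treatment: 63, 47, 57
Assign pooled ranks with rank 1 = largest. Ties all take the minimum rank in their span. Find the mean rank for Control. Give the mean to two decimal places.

Sorted (descending): 95, 63, 57, 49, 49, 47
The 2 values of 49 occupy positions 4–5 → each gets rank 4.
Control values → pooled ranks: 49→4, 95→1, 49→4
Mean rank = (4 + 1 + 4) / 3 = 3.00

3.00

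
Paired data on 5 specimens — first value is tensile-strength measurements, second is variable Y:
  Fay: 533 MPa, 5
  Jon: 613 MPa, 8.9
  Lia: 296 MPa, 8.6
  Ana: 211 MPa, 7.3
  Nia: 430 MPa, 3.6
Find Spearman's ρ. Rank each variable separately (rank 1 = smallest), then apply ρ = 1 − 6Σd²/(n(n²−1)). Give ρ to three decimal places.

Ranks of variable 1: 4, 5, 2, 1, 3
Ranks of variable 2: 2, 5, 4, 3, 1
d = r₁ − r₂: 2, 0, -2, -2, 2
d²: 4, 0, 4, 4, 4; Σd² = 16
ρ = 1 − 6·16/(5·24) = 1 − 96/120 = 0.200

0.200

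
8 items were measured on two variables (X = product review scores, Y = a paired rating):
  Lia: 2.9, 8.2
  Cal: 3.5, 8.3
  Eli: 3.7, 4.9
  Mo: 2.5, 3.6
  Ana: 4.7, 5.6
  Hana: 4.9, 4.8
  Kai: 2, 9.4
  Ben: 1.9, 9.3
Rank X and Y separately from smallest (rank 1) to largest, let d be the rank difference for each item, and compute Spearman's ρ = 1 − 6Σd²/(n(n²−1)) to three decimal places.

Ranks of variable 1: 4, 5, 6, 3, 7, 8, 2, 1
Ranks of variable 2: 5, 6, 3, 1, 4, 2, 8, 7
d = r₁ − r₂: -1, -1, 3, 2, 3, 6, -6, -6
d²: 1, 1, 9, 4, 9, 36, 36, 36; Σd² = 132
ρ = 1 − 6·132/(8·63) = 1 − 792/504 = -0.571

-0.571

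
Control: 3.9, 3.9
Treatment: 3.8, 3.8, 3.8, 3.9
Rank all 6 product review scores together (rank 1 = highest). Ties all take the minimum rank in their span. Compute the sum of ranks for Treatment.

13

Sorted (descending): 3.9, 3.9, 3.9, 3.8, 3.8, 3.8
The 3 values of 3.9 occupy positions 1–3 → each gets rank 1.
The 3 values of 3.8 occupy positions 4–6 → each gets rank 4.
Treatment values → pooled ranks: 3.8→4, 3.8→4, 3.8→4, 3.9→1
Rank sum = 4 + 4 + 4 + 1 = 13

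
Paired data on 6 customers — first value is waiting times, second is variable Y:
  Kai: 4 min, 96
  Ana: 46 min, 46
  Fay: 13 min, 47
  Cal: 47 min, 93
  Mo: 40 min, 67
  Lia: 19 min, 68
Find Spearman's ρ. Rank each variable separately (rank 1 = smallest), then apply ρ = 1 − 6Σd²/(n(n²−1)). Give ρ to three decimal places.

Ranks of variable 1: 1, 5, 2, 6, 4, 3
Ranks of variable 2: 6, 1, 2, 5, 3, 4
d = r₁ − r₂: -5, 4, 0, 1, 1, -1
d²: 25, 16, 0, 1, 1, 1; Σd² = 44
ρ = 1 − 6·44/(6·35) = 1 − 264/210 = -0.257

-0.257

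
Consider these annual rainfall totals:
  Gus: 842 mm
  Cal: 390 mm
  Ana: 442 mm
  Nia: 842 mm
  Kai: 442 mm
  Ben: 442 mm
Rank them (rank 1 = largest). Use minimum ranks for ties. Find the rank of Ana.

Sorted (descending): 842, 842, 442, 442, 442, 390
The 2 values of 842 occupy positions 1–2 → each gets rank 1.
The 3 values of 442 occupy positions 3–5 → each gets rank 3.
Ana has value 442 mm → rank 3.

3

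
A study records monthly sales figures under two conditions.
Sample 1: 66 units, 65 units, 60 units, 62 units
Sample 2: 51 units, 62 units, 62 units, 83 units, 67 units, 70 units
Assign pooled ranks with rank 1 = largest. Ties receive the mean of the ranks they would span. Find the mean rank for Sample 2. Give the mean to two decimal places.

5.00

Sorted (descending): 83, 70, 67, 66, 65, 62, 62, 62, 60, 51
The 3 values of 62 occupy positions 6–8 → average rank 7.
Sample 2 values → pooled ranks: 51→10, 62→7, 62→7, 83→1, 67→3, 70→2
Mean rank = (10 + 7 + 7 + 1 + 3 + 2) / 6 = 5.00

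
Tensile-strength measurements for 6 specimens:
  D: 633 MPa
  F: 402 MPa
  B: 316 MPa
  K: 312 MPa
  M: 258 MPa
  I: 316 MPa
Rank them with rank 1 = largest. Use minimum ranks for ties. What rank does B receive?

Sorted (descending): 633, 402, 316, 316, 312, 258
The 2 values of 316 occupy positions 3–4 → each gets rank 3.
B has value 316 MPa → rank 3.

3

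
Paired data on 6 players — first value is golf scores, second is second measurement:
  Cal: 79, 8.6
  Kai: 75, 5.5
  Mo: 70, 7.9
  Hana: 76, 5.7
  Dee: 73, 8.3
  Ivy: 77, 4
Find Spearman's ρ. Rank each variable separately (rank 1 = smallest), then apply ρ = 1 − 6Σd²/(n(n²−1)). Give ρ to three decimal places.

Ranks of variable 1: 6, 3, 1, 4, 2, 5
Ranks of variable 2: 6, 2, 4, 3, 5, 1
d = r₁ − r₂: 0, 1, -3, 1, -3, 4
d²: 0, 1, 9, 1, 9, 16; Σd² = 36
ρ = 1 − 6·36/(6·35) = 1 − 216/210 = -0.029

-0.029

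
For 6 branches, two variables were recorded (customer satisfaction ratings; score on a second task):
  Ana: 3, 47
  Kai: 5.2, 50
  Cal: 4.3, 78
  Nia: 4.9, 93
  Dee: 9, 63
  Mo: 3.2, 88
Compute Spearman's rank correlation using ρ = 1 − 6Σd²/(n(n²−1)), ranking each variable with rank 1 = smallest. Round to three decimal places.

0.086

Ranks of variable 1: 1, 5, 3, 4, 6, 2
Ranks of variable 2: 1, 2, 4, 6, 3, 5
d = r₁ − r₂: 0, 3, -1, -2, 3, -3
d²: 0, 9, 1, 4, 9, 9; Σd² = 32
ρ = 1 − 6·32/(6·35) = 1 − 192/210 = 0.086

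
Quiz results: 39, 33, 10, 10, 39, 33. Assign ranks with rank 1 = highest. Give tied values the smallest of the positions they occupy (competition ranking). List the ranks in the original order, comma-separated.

Sorted (descending): 39, 39, 33, 33, 10, 10
The 2 values of 39 occupy positions 1–2 → each gets rank 1.
The 2 values of 33 occupy positions 3–4 → each gets rank 3.
The 2 values of 10 occupy positions 5–6 → each gets rank 5.

1, 3, 5, 5, 1, 3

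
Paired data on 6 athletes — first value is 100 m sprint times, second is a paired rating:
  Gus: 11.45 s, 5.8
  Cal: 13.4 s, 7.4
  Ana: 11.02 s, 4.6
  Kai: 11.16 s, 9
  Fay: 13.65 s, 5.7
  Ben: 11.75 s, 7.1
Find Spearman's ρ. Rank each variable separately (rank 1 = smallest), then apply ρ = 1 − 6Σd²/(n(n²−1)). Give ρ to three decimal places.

0.086

Ranks of variable 1: 3, 5, 1, 2, 6, 4
Ranks of variable 2: 3, 5, 1, 6, 2, 4
d = r₁ − r₂: 0, 0, 0, -4, 4, 0
d²: 0, 0, 0, 16, 16, 0; Σd² = 32
ρ = 1 − 6·32/(6·35) = 1 − 192/210 = 0.086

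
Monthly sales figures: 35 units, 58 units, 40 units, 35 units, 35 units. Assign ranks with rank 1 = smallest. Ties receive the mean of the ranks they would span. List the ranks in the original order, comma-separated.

2, 5, 4, 2, 2

Sorted (ascending): 35, 35, 35, 40, 58
The 3 values of 35 occupy positions 1–3 → average rank 2.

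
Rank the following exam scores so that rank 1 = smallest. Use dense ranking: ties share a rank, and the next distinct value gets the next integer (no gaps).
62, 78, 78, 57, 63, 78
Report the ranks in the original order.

2, 4, 4, 1, 3, 4

Sorted (ascending): 57, 62, 63, 78, 78, 78
The 3 values of 78 share dense rank 4.
Remaining distinct values take the next consecutive integers.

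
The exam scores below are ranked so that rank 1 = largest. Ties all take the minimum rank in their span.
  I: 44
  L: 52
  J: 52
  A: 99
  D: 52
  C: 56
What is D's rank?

3

Sorted (descending): 99, 56, 52, 52, 52, 44
The 3 values of 52 occupy positions 3–5 → each gets rank 3.
D has value 52 → rank 3.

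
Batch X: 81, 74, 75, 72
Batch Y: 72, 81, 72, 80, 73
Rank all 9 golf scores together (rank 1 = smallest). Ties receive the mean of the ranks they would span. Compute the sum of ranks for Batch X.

Sorted (ascending): 72, 72, 72, 73, 74, 75, 80, 81, 81
The 3 values of 72 occupy positions 1–3 → average rank 2.
The 2 values of 81 occupy positions 8–9 → average rank (8+9)/2 = 8.5.
Batch X values → pooled ranks: 81→8.5, 74→5, 75→6, 72→2
Rank sum = 8.5 + 5 + 6 + 2 = 21.5

21.5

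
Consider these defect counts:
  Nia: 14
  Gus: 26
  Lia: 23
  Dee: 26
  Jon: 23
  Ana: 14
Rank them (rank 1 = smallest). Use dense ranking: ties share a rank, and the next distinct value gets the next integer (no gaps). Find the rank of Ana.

1

Sorted (ascending): 14, 14, 23, 23, 26, 26
The 2 values of 14 share dense rank 1.
The 2 values of 23 share dense rank 2.
The 2 values of 26 share dense rank 3.
Ana has value 14 → rank 1.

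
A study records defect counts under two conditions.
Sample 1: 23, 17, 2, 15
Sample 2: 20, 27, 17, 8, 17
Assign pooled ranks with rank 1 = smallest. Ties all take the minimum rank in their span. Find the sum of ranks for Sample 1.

Sorted (ascending): 2, 8, 15, 17, 17, 17, 20, 23, 27
The 3 values of 17 occupy positions 4–6 → each gets rank 4.
Sample 1 values → pooled ranks: 23→8, 17→4, 2→1, 15→3
Rank sum = 8 + 4 + 1 + 3 = 16

16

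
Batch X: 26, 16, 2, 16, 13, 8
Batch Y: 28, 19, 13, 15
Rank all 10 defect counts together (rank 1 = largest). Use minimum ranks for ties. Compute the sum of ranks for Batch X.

Sorted (descending): 28, 26, 19, 16, 16, 15, 13, 13, 8, 2
The 2 values of 16 occupy positions 4–5 → each gets rank 4.
The 2 values of 13 occupy positions 7–8 → each gets rank 7.
Batch X values → pooled ranks: 26→2, 16→4, 2→10, 16→4, 13→7, 8→9
Rank sum = 2 + 4 + 10 + 4 + 7 + 9 = 36

36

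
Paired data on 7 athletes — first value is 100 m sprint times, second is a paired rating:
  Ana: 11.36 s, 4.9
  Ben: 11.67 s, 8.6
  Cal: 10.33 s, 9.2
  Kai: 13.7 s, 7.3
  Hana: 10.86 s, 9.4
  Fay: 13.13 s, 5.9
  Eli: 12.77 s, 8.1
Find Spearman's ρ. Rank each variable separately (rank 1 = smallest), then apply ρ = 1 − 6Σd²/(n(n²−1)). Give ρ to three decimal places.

-0.571

Ranks of variable 1: 3, 4, 1, 7, 2, 6, 5
Ranks of variable 2: 1, 5, 6, 3, 7, 2, 4
d = r₁ − r₂: 2, -1, -5, 4, -5, 4, 1
d²: 4, 1, 25, 16, 25, 16, 1; Σd² = 88
ρ = 1 − 6·88/(7·48) = 1 − 528/336 = -0.571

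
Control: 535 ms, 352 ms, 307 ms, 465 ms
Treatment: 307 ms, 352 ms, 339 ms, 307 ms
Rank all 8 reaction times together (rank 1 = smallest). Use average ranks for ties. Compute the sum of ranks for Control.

Sorted (ascending): 307, 307, 307, 339, 352, 352, 465, 535
The 3 values of 307 occupy positions 1–3 → average rank 2.
The 2 values of 352 occupy positions 5–6 → average rank (5+6)/2 = 5.5.
Control values → pooled ranks: 535→8, 352→5.5, 307→2, 465→7
Rank sum = 8 + 5.5 + 2 + 7 = 22.5

22.5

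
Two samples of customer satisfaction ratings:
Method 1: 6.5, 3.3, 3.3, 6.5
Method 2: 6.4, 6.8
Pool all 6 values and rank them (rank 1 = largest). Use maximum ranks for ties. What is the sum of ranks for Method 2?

5

Sorted (descending): 6.8, 6.5, 6.5, 6.4, 3.3, 3.3
The 2 values of 6.5 occupy positions 2–3 → each gets rank 3.
The 2 values of 3.3 occupy positions 5–6 → each gets rank 6.
Method 2 values → pooled ranks: 6.4→4, 6.8→1
Rank sum = 4 + 1 = 5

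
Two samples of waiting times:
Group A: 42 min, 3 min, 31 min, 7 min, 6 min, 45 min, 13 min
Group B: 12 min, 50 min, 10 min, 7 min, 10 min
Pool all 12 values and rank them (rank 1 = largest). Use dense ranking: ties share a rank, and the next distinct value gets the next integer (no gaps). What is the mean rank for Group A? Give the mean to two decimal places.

Sorted (descending): 50, 45, 42, 31, 13, 12, 10, 10, 7, 7, 6, 3
The 2 values of 10 share dense rank 7.
The 2 values of 7 share dense rank 8.
Remaining distinct values take the next consecutive integers.
Group A values → pooled ranks: 42→3, 3→10, 31→4, 7→8, 6→9, 45→2, 13→5
Mean rank = (3 + 10 + 4 + 8 + 9 + 2 + 5) / 7 = 5.86

5.86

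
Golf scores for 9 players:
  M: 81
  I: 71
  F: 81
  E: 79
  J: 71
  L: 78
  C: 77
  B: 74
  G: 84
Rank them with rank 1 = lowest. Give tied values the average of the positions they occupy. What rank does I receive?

1.5

Sorted (ascending): 71, 71, 74, 77, 78, 79, 81, 81, 84
The 2 values of 71 occupy positions 1–2 → average rank (1+2)/2 = 1.5.
The 2 values of 81 occupy positions 7–8 → average rank (7+8)/2 = 7.5.
I has value 71 → rank 1.5.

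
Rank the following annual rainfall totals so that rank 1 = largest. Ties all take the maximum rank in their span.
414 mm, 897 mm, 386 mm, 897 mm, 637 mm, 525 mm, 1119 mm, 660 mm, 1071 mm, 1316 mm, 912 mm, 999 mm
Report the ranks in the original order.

11, 7, 12, 7, 9, 10, 2, 8, 3, 1, 5, 4

Sorted (descending): 1316, 1119, 1071, 999, 912, 897, 897, 660, 637, 525, 414, 386
The 2 values of 897 occupy positions 6–7 → each gets rank 7.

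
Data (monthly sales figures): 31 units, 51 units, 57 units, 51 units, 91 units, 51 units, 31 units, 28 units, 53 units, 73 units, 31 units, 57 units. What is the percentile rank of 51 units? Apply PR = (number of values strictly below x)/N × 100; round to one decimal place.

33.3

N = 12.
Strictly below 51: 4. Equal to 51: 3.
PR = 4/12 × 100 = 33.3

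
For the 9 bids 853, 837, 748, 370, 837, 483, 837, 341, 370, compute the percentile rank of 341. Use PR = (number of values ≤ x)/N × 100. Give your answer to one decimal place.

N = 9.
Strictly below 341: 0. Equal to 341: 1.
PR = 1/9 × 100 = 11.1

11.1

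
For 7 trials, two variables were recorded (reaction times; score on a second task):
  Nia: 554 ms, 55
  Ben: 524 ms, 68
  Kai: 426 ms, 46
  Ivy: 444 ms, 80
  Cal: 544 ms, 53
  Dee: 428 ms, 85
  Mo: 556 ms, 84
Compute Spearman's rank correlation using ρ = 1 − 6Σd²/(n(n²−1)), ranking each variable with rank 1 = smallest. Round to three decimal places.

0.143

Ranks of variable 1: 6, 4, 1, 3, 5, 2, 7
Ranks of variable 2: 3, 4, 1, 5, 2, 7, 6
d = r₁ − r₂: 3, 0, 0, -2, 3, -5, 1
d²: 9, 0, 0, 4, 9, 25, 1; Σd² = 48
ρ = 1 − 6·48/(7·48) = 1 − 288/336 = 0.143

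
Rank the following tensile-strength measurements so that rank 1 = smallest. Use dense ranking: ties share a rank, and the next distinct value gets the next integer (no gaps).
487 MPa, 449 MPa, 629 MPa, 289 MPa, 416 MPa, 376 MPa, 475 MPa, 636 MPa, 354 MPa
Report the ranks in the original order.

7, 5, 8, 1, 4, 3, 6, 9, 2

Sorted (ascending): 289, 354, 376, 416, 449, 475, 487, 629, 636
No ties — each value takes its position as its rank.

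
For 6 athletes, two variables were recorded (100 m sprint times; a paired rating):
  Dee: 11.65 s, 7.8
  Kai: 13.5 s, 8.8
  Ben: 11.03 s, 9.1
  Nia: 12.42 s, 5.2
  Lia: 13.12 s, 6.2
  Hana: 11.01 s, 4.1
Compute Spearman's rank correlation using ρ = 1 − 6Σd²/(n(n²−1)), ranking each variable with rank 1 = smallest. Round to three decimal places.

Ranks of variable 1: 3, 6, 2, 4, 5, 1
Ranks of variable 2: 4, 5, 6, 2, 3, 1
d = r₁ − r₂: -1, 1, -4, 2, 2, 0
d²: 1, 1, 16, 4, 4, 0; Σd² = 26
ρ = 1 − 6·26/(6·35) = 1 − 156/210 = 0.257

0.257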